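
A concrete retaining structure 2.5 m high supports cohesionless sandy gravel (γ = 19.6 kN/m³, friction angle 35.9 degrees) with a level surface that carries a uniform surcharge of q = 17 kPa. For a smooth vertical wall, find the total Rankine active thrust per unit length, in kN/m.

K_a = tan²(45° − φ/2) = 0.2607.
Soil triangle: ½ K_a γ H² = 0.5×0.2607×19.6×2.5² = 15.97 kN/m.
Surcharge rectangle: K_a q H = 0.2607×17×2.5 = 11.08 kN/m.
Total = 15.97 + 11.08 = 27.05 kN/m.

27.1 kN/m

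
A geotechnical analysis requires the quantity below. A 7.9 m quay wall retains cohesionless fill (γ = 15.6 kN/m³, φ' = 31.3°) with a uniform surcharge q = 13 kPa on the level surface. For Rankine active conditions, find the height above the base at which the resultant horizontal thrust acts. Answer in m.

2.86 m

K_a = 0.3162.
Triangular part P₁ = ½K_aγH² = 153.9 at H/3 = 2.633 m; rectangular part P₂ = K_a q H = 32.47 at H/2 = 3.950 m.
ȳ = (P₁·2.633 + P₂·3.950)/(P₁+P₂) = 2.863 m.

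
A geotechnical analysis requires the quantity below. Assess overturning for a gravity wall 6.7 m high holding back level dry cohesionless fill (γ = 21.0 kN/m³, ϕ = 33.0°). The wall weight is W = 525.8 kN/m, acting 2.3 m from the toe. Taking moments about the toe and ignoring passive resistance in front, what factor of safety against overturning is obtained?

K_a = tan²(45° − 33.0°/2) = 0.2948.
P_a = ½K_aγH² = 0.5×0.2948×21.0×6.7² = 139.0 kN/m, acting at H/3 = 2.233 m above the base.
Overturning moment M_o = P_a × H/3 = 139.0 × 2.233 = 310.3.
Resisting moment M_r = W × 2.3 = 525.8 × 2.3 = 1209.
FS_overturning = M_r/M_o = 1209/310.3 = 3.897.

3.90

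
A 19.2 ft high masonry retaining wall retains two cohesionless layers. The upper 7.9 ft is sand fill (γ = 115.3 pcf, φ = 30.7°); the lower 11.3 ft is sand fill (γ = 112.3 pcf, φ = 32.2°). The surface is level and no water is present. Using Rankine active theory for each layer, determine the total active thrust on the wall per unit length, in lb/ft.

K_a1 = tan²(45°−30.7°/2) = 0.3240; K_a2 = tan²(45°−32.2°/2) = 0.3047.
Layer 1: σ at base = K_a1 γ₁ h₁ = 295.1 psf; P₁ = ½×295.1×7.9 = 1166.
Layer 2: σ_v at top = γ₁h₁ = 910.9; σ_h top = K_a2×910.9 = 277.6; σ_h base = K_a2×(910.9+112.3×11.3) = 664.3.
P₂ = ½(277.6+664.3)×11.3 = 5322. Total P_a = 1166+5322 = 6487 lb/ft.

6490 lb/ft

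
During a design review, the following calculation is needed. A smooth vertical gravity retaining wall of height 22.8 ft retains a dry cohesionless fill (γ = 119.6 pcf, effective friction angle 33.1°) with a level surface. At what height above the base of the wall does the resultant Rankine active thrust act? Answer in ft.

K_a = 0.2936.
The pressure distribution is triangular, so the resultant acts at H/3 above the base = 22.8/3 = 7.600 ft.

7.60 ft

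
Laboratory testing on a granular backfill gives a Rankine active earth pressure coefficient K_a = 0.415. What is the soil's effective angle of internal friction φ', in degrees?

24.4°

K_a = tan²(45° − φ/2) ⇒ 45° − φ/2 = arctan(√0.415) = 32.79°.
φ = 2(45° − 32.79°) = 24.42°.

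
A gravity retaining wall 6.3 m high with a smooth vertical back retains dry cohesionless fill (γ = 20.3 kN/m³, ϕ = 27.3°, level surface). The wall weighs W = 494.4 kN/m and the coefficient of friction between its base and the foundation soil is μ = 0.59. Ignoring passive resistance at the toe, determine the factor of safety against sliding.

K_a = tan²(45° − 27.3°/2) = 0.3711.
P_a = ½K_aγH² = 0.5×0.3711×20.3×6.3² = 149.5 kN/m, acting at H/3 = 2.100 m above the base.
FS_sliding = μW / P_a = 0.59×494.4 / 149.5 = 1.951.

1.95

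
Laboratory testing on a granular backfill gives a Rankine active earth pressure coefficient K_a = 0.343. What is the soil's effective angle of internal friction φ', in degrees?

K_a = tan²(45° − φ/2) ⇒ 45° − φ/2 = arctan(√0.343) = 30.36°.
φ = 2(45° − 30.36°) = 29.29°.

29.3°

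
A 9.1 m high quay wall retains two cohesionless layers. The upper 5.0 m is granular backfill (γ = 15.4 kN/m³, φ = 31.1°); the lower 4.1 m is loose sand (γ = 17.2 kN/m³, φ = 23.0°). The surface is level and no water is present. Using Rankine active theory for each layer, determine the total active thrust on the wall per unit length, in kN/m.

263 kN/m

K_a1 = tan²(45°−31.1°/2) = 0.3188; K_a2 = tan²(45°−23.0°/2) = 0.4381.
Layer 1: σ at base = K_a1 γ₁ h₁ = 24.55 kPa; P₁ = ½×24.55×5.0 = 61.37.
Layer 2: σ_v at top = γ₁h₁ = 77.00; σ_h top = K_a2×77.00 = 33.73; σ_h base = K_a2×(77.00+17.2×4.1) = 64.63.
P₂ = ½(33.73+64.63)×4.1 = 201.6. Total P_a = 61.37+201.6 = 263.0 kN/m.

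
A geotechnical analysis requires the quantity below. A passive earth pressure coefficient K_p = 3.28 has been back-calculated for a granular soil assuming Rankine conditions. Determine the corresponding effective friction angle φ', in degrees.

32.2°

K_p = (1+sin φ)/(1−sin φ) ⇒ sin φ = (K_p − 1)/(K_p + 1) = 0.5327.
φ = arcsin(0.5327) = 32.19°.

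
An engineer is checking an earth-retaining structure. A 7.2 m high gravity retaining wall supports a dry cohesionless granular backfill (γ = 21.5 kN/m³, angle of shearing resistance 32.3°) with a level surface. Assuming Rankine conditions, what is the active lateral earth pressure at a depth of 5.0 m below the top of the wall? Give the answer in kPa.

K_a = (1 − sin φ)/(1 + sin φ) = 0.3035.
σ_h = K_a γ z = 0.3035 × 21.5 × 5.0 = 32.62 kPa.

32.6 kPa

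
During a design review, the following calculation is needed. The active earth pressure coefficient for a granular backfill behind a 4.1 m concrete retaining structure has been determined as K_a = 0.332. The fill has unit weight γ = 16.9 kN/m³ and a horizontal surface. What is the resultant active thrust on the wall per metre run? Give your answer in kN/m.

47.2 kN/m

P = ½ K_a γ H² = 0.5 × 0.332 × 16.9 × 4.1² = 47.16 kN/m.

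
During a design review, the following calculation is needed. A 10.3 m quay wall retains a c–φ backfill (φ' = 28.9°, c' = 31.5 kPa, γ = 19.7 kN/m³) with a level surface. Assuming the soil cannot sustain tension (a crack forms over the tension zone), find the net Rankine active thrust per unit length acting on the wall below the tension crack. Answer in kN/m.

K_a = 0.3484; √K_a = 0.5902.
Tension-crack depth z_c = 2c/(γ√K_a) = 2×31.5/(19.7×0.5902) = 5.418 m.
σ_a at base = K_a γ H − 2c√K_a = 0.3484×19.7×10.3 − 2×31.5×0.5902 = 33.50 kPa.
P_a = ½ × 33.50 × (H − z_c) = 0.5×33.50×4.882 = 81.77 kN/m.

81.8 kN/m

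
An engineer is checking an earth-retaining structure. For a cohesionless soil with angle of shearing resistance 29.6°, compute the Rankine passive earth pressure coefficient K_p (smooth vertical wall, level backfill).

K_p = (1 + sin φ)/(1 − sin φ) = tan²(45° + 29.6°/2) = 2.952.

2.95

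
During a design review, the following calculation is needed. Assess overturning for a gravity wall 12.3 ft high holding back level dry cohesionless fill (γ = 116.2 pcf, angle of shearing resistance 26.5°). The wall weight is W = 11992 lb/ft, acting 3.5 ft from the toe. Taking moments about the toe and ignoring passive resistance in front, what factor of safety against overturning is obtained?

K_a = tan²(45° − 26.5°/2) = 0.3829.
P_a = ½K_aγH² = 0.5×0.3829×116.2×12.3² = 3366 lb/ft, acting at H/3 = 4.100 ft above the base.
Overturning moment M_o = P_a × H/3 = 3366 × 4.100 = 13800.
Resisting moment M_r = W × 3.5 = 11992 × 3.5 = 41970.
FS_overturning = M_r/M_o = 41970/13800 = 3.041.

3.04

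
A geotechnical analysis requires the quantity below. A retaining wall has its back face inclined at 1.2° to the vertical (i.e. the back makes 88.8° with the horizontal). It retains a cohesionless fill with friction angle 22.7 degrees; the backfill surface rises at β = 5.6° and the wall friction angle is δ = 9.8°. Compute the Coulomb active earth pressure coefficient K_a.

K_a = sin²(α+φ) / [sin²α · sin(α−δ) · (1 + √{sin(φ+δ)sin(φ−β) / (sin(α−δ)sin(α+β))})²].
With α = 88.8°, φ = 22.7°, δ = 9.8°, β = 5.6°: K_a = 0.4490.

0.449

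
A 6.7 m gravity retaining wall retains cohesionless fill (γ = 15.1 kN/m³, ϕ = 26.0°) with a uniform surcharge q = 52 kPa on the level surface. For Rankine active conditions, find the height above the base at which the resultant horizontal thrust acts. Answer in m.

2.80 m

K_a = 0.3905.
Triangular part P₁ = ½K_aγH² = 132.3 at H/3 = 2.233 m; rectangular part P₂ = K_a q H = 136.0 at H/2 = 3.350 m.
ȳ = (P₁·2.233 + P₂·3.350)/(P₁+P₂) = 2.799 m.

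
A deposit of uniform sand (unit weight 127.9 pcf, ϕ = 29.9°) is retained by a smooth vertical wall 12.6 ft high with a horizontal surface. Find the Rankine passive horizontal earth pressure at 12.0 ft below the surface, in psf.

K_p = (1 + sin φ)/(1 − sin φ) = 2.988.
σ_h = K_p γ z = 2.988 × 127.9 × 12.0 = 4586 psf.

4590 psf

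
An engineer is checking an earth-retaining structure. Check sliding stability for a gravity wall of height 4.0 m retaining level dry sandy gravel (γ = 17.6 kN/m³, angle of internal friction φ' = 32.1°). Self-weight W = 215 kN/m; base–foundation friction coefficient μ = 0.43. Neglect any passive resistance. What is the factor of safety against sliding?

K_a = tan²(45° − 32.1°/2) = 0.3060.
P_a = ½K_aγH² = 0.5×0.3060×17.6×4.0² = 43.08 kN/m, acting at H/3 = 1.333 m above the base.
FS_sliding = μW / P_a = 0.43×215 / 43.08 = 2.146.

2.15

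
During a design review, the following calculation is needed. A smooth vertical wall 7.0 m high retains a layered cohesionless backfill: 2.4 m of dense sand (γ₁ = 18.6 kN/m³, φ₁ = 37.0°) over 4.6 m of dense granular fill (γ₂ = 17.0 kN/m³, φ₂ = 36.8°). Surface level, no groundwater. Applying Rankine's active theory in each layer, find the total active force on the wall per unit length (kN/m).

K_a1 = tan²(45°−37.0°/2) = 0.2486; K_a2 = tan²(45°−36.8°/2) = 0.2508.
Layer 1: σ at base = K_a1 γ₁ h₁ = 11.10 kPa; P₁ = ½×11.10×2.4 = 13.32.
Layer 2: σ_v at top = γ₁h₁ = 44.64; σ_h top = K_a2×44.64 = 11.19; σ_h base = K_a2×(44.64+17.0×4.6) = 30.80.
P₂ = ½(11.19+30.80)×4.6 = 96.60. Total P_a = 13.32+96.60 = 109.9 kN/m.

110 kN/m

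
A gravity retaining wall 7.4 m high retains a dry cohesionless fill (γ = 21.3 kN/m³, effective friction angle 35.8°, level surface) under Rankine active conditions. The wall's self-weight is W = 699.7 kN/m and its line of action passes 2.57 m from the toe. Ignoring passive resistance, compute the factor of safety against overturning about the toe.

4.77

K_a = tan²(45° − 35.8°/2) = 0.2619.
P_a = ½K_aγH² = 0.5×0.2619×21.3×7.4² = 152.7 kN/m, acting at H/3 = 2.467 m above the base.
Overturning moment M_o = P_a × H/3 = 152.7 × 2.467 = 376.7.
Resisting moment M_r = W × 2.57 = 699.7 × 2.57 = 1798.
FS_overturning = M_r/M_o = 1798/376.7 = 4.774.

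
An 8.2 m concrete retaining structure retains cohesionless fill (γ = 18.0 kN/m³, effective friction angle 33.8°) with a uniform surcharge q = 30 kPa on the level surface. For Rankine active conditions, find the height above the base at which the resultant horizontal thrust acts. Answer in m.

K_a = 0.2851.
Triangular part P₁ = ½K_aγH² = 172.5 at H/3 = 2.733 m; rectangular part P₂ = K_a q H = 70.14 at H/2 = 4.100 m.
ȳ = (P₁·2.733 + P₂·4.100)/(P₁+P₂) = 3.128 m.

3.13 m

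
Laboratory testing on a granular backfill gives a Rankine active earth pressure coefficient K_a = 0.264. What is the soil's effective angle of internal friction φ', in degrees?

35.6°

K_a = tan²(45° − φ/2) ⇒ 45° − φ/2 = arctan(√0.264) = 27.19°.
φ = 2(45° − 27.19°) = 35.61°.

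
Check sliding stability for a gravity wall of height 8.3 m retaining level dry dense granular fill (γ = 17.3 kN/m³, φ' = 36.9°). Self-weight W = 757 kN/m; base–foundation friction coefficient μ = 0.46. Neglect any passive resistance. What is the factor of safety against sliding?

K_a = tan²(45° − 36.9°/2) = 0.2497.
P_a = ½K_aγH² = 0.5×0.2497×17.3×8.3² = 148.8 kN/m, acting at H/3 = 2.767 m above the base.
FS_sliding = μW / P_a = 0.46×757 / 148.8 = 2.341.

2.34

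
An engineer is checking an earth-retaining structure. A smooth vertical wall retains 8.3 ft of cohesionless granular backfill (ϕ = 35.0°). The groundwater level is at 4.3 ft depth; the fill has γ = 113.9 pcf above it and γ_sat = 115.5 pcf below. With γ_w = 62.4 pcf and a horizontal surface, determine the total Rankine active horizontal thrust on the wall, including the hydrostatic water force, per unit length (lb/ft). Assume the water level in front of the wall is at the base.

1430 lb/ft

K_a = tan²(45° − φ/2) = 0.2710.
γ' = 115.5 − 62.4 = 53.10 pcf. Depth below WT = 4.0 ft.
σ'_h at WT = K_a γ d_w = 132.7 psf; at base = 132.7 + K_a γ' × 4.0 = 190.3 psf.
P₁ (0–4.3 ft) = ½×132.7×4.3 = 285.4. P₂ (4.3–8.3 ft) = ½(132.7+190.3)×4.0 = 646.0.
P_w = ½ γ_w h₂² = 0.5×62.4×4.0² = 499.2. Total = 285.4+646.0+499.2 = 1431 lb/ft.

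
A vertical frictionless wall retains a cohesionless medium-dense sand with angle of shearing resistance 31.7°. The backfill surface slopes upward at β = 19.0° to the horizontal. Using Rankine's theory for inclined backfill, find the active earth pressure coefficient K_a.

K_a = cos β · (cos β − √(cos²β − cos²φ)) / (cos β + √(cos²β − cos²φ)).
cos β = 0.9455, cos φ = 0.8508, √(cos²β − cos²φ) = 0.4125.
K_a = 0.9455 × (0.9455 − 0.4125)/(0.9455 + 0.4125) = 0.3711.

0.371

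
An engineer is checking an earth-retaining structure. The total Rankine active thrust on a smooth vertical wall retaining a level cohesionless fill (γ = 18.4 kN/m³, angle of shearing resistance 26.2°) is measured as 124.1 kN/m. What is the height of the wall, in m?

5.90 m

K_a = 0.3874. P_a = ½ K_a γ H² ⇒ H = √(2P_a/(K_a γ)).
H = √(2×124.1/(0.3874×18.4)) = 5.901 m.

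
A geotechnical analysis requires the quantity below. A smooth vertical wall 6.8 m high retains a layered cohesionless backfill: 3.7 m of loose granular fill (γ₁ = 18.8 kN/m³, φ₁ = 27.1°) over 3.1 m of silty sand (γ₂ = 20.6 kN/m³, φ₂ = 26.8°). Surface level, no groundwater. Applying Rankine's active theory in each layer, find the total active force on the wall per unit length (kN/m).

167 kN/m

K_a1 = tan²(45°−27.1°/2) = 0.3741; K_a2 = tan²(45°−26.8°/2) = 0.3785.
Layer 1: σ at base = K_a1 γ₁ h₁ = 26.02 kPa; P₁ = ½×26.02×3.7 = 48.14.
Layer 2: σ_v at top = γ₁h₁ = 69.56; σ_h top = K_a2×69.56 = 26.33; σ_h base = K_a2×(69.56+20.6×3.1) = 50.50.
P₂ = ½(26.33+50.50)×3.1 = 119.1. Total P_a = 48.14+119.1 = 167.2 kN/m.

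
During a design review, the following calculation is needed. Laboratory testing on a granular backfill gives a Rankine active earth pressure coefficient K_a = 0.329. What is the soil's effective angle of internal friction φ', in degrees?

K_a = tan²(45° − φ/2) ⇒ 45° − φ/2 = arctan(√0.329) = 29.84°.
φ = 2(45° − 29.84°) = 30.32°.

30.3°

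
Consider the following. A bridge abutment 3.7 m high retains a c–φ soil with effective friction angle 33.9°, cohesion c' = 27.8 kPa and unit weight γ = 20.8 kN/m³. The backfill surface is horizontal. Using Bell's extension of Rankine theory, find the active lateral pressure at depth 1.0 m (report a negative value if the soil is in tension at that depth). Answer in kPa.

-23.7 kPa

K_a = (1 − sin φ)/(1 + sin φ) = 0.2839.
σ_a = K_a γ z − 2c√K_a = 0.2839×20.8×1.0 − 2×27.8×0.5328 = -23.72 kPa.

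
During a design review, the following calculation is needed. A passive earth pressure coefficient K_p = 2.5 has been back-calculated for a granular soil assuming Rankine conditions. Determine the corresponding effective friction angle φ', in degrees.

K_p = (1+sin φ)/(1−sin φ) ⇒ sin φ = (K_p − 1)/(K_p + 1) = 0.4286.
φ = arcsin(0.4286) = 25.38°.

25.4°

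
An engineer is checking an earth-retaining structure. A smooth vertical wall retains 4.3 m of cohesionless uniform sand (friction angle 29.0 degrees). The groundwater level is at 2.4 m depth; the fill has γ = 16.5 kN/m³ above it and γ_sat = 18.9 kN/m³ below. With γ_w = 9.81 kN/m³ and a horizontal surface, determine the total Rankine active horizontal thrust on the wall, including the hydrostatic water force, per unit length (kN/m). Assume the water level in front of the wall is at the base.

66.0 kN/m

K_a = tan²(45° − φ/2) = 0.3470.
γ' = 18.9 − 9.81 = 9.090 kN/m³. Depth below WT = 1.9 m.
σ'_h at WT = K_a γ d_w = 13.74 kPa; at base = 13.74 + K_a γ' × 1.9 = 19.73 kPa.
P₁ (0–2.4 m) = ½×13.74×2.4 = 16.49. P₂ (2.4–4.3 m) = ½(13.74+19.73)×1.9 = 31.80.
P_w = ½ γ_w h₂² = 0.5×9.81×1.9² = 17.71. Total = 16.49+31.80+17.71 = 65.99 kN/m.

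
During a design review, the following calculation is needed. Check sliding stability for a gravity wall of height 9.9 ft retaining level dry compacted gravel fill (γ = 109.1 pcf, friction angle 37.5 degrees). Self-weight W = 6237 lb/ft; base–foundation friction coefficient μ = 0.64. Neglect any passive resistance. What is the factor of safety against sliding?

3.07

K_a = tan²(45° − 37.5°/2) = 0.2432.
P_a = ½K_aγH² = 0.5×0.2432×109.1×9.9² = 1300 lb/ft, acting at H/3 = 3.300 ft above the base.
FS_sliding = μW / P_a = 0.64×6237 / 1300 = 3.070.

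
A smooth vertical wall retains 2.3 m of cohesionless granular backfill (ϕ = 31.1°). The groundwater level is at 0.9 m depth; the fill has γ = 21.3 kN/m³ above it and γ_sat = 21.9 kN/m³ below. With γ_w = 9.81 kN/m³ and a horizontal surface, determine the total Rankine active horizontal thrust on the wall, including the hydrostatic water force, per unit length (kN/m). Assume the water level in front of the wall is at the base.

24.7 kN/m

K_a = tan²(45° − φ/2) = 0.3188.
γ' = 21.9 − 9.81 = 12.09 kN/m³. Depth below WT = 1.4 m.
σ'_h at WT = K_a γ d_w = 6.111 kPa; at base = 6.111 + K_a γ' × 1.4 = 11.51 kPa.
P₁ (0–0.9 m) = ½×6.111×0.9 = 2.750. P₂ (0.9–2.3 m) = ½(6.111+11.51)×1.4 = 12.33.
P_w = ½ γ_w h₂² = 0.5×9.81×1.4² = 9.614. Total = 2.750+12.33+9.614 = 24.70 kN/m.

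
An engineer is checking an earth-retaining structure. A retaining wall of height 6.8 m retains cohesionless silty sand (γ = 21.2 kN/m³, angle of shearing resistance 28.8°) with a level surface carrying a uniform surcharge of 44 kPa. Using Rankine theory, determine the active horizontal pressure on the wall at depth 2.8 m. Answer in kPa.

36.2 kPa

K_a = (1 − sin φ)/(1 + sin φ) = 0.3498.
σ_v = γz + q = 21.2 × 2.8 + 44 = 103.4 kPa.
σ_h = K_a σ_v = 0.3498 × 103.4 = 36.15 kPa.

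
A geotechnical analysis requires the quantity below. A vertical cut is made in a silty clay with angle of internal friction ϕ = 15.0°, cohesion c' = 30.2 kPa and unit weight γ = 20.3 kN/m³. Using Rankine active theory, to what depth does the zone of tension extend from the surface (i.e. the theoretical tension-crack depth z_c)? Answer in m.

K_a = tan²(45° − 15.0°/2) = 0.5888; √K_a = 0.7673.
The active pressure is zero where K_a γ z = 2c√K_a, so z_c = 2c/(γ√K_a) = 2×30.2/(20.3×0.7673) = 3.878 m.

3.88 m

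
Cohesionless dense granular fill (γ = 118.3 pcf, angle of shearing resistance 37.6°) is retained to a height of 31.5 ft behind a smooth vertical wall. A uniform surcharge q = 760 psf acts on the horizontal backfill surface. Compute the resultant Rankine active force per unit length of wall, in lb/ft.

20000 lb/ft

K_a = tan²(45° − φ/2) = 0.2421.
Soil triangle: ½ K_a γ H² = 0.5×0.2421×118.3×31.5² = 14210 lb/ft.
Surcharge rectangle: K_a q H = 0.2421×760×31.5 = 5796 lb/ft.
Total = 14210 + 5796 = 20010 lb/ft.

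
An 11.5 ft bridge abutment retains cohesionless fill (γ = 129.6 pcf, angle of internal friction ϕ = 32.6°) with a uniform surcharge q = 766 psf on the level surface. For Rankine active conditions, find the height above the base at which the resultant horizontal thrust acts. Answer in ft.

K_a = 0.2997.
Triangular part P₁ = ½K_aγH² = 2569 at H/3 = 3.833 ft; rectangular part P₂ = K_a q H = 2640 at H/2 = 5.750 ft.
ȳ = (P₁·3.833 + P₂·5.750)/(P₁+P₂) = 4.805 ft.

4.80 ft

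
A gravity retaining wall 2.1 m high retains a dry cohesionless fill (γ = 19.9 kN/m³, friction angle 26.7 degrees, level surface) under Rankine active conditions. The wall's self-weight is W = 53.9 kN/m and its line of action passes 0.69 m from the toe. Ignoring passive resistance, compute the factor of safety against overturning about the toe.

3.19

K_a = tan²(45° − 26.7°/2) = 0.3800.
P_a = ½K_aγH² = 0.5×0.3800×19.9×2.1² = 16.67 kN/m, acting at H/3 = 0.7000 m above the base.
Overturning moment M_o = P_a × H/3 = 16.67 × 0.7000 = 11.67.
Resisting moment M_r = W × 0.69 = 53.9 × 0.69 = 37.19.
FS_overturning = M_r/M_o = 37.19/11.67 = 3.187.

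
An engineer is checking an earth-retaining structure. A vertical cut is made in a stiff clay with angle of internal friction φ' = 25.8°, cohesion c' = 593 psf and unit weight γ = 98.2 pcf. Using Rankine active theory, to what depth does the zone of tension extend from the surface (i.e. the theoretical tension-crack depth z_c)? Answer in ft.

K_a = tan²(45° − 25.8°/2) = 0.3935; √K_a = 0.6273.
The active pressure is zero where K_a γ z = 2c√K_a, so z_c = 2c/(γ√K_a) = 2×593/(98.2×0.6273) = 19.25 ft.

19.3 ft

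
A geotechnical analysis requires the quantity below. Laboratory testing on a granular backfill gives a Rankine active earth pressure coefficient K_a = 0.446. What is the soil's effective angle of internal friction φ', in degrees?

22.5°

K_a = tan²(45° − φ/2) ⇒ 45° − φ/2 = arctan(√0.446) = 33.74°.
φ = 2(45° − 33.74°) = 22.53°.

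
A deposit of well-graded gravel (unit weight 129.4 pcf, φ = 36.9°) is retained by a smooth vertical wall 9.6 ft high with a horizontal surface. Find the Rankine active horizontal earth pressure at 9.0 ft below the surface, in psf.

K_a = (1 − sin φ)/(1 + sin φ) = 0.2497.
σ_h = K_a γ z = 0.2497 × 129.4 × 9.0 = 290.8 psf.

291 psf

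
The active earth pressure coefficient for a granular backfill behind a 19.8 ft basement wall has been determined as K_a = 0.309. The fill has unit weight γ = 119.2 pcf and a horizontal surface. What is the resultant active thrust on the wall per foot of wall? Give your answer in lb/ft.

P = ½ K_a γ H² = 0.5 × 0.309 × 119.2 × 19.8² = 7220 lb/ft.

7220 lb/ft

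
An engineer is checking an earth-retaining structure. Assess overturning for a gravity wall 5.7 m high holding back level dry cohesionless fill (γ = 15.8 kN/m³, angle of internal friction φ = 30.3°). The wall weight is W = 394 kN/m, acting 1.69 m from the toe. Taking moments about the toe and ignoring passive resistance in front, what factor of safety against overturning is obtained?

K_a = tan²(45° − 30.3°/2) = 0.3293.
P_a = ½K_aγH² = 0.5×0.3293×15.8×5.7² = 84.53 kN/m, acting at H/3 = 1.900 m above the base.
Overturning moment M_o = P_a × H/3 = 84.53 × 1.900 = 160.6.
Resisting moment M_r = W × 1.69 = 394 × 1.69 = 665.9.
FS_overturning = M_r/M_o = 665.9/160.6 = 4.146.

4.15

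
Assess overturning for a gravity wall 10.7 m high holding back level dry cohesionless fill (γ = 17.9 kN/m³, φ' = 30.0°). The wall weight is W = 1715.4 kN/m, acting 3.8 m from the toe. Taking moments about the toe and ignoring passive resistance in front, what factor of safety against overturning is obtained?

5.35

K_a = tan²(45° − 30.0°/2) = 0.3333.
P_a = ½K_aγH² = 0.5×0.3333×17.9×10.7² = 341.6 kN/m, acting at H/3 = 3.567 m above the base.
Overturning moment M_o = P_a × H/3 = 341.6 × 3.567 = 1218.
Resisting moment M_r = W × 3.8 = 1715.4 × 3.8 = 6519.
FS_overturning = M_r/M_o = 6519/1218 = 5.351.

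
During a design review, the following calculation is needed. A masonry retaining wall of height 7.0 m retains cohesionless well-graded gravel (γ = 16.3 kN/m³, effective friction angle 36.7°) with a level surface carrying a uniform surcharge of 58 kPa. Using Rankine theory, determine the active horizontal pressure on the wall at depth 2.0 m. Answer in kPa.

22.8 kPa

K_a = (1 − sin φ)/(1 + sin φ) = 0.2519.
σ_v = γz + q = 16.3 × 2.0 + 58 = 90.60 kPa.
σ_h = K_a σ_v = 0.2519 × 90.60 = 22.82 kPa.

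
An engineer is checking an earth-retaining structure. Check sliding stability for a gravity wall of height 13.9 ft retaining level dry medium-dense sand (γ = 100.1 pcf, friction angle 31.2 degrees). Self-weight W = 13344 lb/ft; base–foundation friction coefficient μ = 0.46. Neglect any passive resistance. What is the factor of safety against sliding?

K_a = tan²(45° − 31.2°/2) = 0.3175.
P_a = ½K_aγH² = 0.5×0.3175×100.1×13.9² = 3070 lb/ft, acting at H/3 = 4.633 ft above the base.
FS_sliding = μW / P_a = 0.46×13344 / 3070 = 1.999.

2.00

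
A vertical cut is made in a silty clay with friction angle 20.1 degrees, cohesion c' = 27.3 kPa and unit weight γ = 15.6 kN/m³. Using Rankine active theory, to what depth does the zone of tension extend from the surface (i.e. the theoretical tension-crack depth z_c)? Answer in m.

K_a = tan²(45° − 20.1°/2) = 0.4885; √K_a = 0.6989.
The active pressure is zero where K_a γ z = 2c√K_a, so z_c = 2c/(γ√K_a) = 2×27.3/(15.6×0.6989) = 5.008 m.

5.01 m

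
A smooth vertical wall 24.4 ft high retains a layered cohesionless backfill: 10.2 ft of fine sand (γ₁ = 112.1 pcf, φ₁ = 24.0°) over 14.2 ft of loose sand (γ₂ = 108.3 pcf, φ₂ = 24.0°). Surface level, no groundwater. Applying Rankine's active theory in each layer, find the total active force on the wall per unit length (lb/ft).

13900 lb/ft

K_a1 = tan²(45°−24.0°/2) = 0.4217; K_a2 = tan²(45°−24.0°/2) = 0.4217.
Layer 1: σ at base = K_a1 γ₁ h₁ = 482.2 psf; P₁ = ½×482.2×10.2 = 2459.
Layer 2: σ_v at top = γ₁h₁ = 1143; σ_h top = K_a2×1143 = 482.2; σ_h base = K_a2×(1143+108.3×14.2) = 1131.
P₂ = ½(482.2+1131)×14.2 = 11450. Total P_a = 2459+11450 = 13910 lb/ft.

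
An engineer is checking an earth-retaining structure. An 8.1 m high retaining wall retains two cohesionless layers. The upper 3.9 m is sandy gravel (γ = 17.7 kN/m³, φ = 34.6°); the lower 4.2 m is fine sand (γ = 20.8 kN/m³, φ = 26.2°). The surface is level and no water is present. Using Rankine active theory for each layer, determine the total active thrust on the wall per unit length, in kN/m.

221 kN/m

K_a1 = tan²(45°−34.6°/2) = 0.2756; K_a2 = tan²(45°−26.2°/2) = 0.3874.
Layer 1: σ at base = K_a1 γ₁ h₁ = 19.03 kPa; P₁ = ½×19.03×3.9 = 37.10.
Layer 2: σ_v at top = γ₁h₁ = 69.03; σ_h top = K_a2×69.03 = 26.74; σ_h base = K_a2×(69.03+20.8×4.2) = 60.59.
P₂ = ½(26.74+60.59)×4.2 = 183.4. Total P_a = 37.10+183.4 = 220.5 kN/m.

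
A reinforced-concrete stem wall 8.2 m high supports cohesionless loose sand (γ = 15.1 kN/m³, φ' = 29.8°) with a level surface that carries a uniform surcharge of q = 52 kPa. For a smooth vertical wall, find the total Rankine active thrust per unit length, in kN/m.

K_a = tan²(45° − φ/2) = 0.3360.
Soil triangle: ½ K_a γ H² = 0.5×0.3360×15.1×8.2² = 170.6 kN/m.
Surcharge rectangle: K_a q H = 0.3360×52×8.2 = 143.3 kN/m.
Total = 170.6 + 143.3 = 313.9 kN/m.

314 kN/m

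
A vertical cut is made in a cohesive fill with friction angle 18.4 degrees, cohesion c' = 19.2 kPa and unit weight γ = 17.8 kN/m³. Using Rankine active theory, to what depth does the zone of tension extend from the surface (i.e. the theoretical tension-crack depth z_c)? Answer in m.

K_a = tan²(45° − 18.4°/2) = 0.5202; √K_a = 0.7212.
The active pressure is zero where K_a γ z = 2c√K_a, so z_c = 2c/(γ√K_a) = 2×19.2/(17.8×0.7212) = 2.991 m.

2.99 m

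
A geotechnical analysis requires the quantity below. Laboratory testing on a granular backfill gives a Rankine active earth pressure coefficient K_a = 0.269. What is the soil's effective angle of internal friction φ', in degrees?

35.2°

K_a = tan²(45° − φ/2) ⇒ 45° − φ/2 = arctan(√0.269) = 27.41°.
φ = 2(45° − 27.41°) = 35.17°.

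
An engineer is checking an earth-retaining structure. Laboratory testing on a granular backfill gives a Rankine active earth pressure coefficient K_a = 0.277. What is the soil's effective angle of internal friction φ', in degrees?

K_a = tan²(45° − φ/2) ⇒ 45° − φ/2 = arctan(√0.277) = 27.76°.
φ = 2(45° − 27.76°) = 34.48°.

34.5°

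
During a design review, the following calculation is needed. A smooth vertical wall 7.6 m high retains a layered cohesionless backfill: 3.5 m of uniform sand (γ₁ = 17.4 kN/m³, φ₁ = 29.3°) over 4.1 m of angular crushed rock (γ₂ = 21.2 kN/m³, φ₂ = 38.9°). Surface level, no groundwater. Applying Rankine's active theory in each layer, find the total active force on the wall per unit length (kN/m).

134 kN/m

K_a1 = tan²(45°−29.3°/2) = 0.3428; K_a2 = tan²(45°−38.9°/2) = 0.2285.
Layer 1: σ at base = K_a1 γ₁ h₁ = 20.88 kPa; P₁ = ½×20.88×3.5 = 36.54.
Layer 2: σ_v at top = γ₁h₁ = 60.90; σ_h top = K_a2×60.90 = 13.92; σ_h base = K_a2×(60.90+21.2×4.1) = 33.78.
P₂ = ½(13.92+33.78)×4.1 = 97.78. Total P_a = 36.54+97.78 = 134.3 kN/m.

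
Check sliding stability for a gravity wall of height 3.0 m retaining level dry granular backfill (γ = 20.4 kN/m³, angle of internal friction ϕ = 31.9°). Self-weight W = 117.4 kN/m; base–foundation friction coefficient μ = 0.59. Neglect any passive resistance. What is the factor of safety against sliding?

2.45

K_a = tan²(45° − 31.9°/2) = 0.3085.
P_a = ½K_aγH² = 0.5×0.3085×20.4×3.0² = 28.32 kN/m, acting at H/3 = 1.000 m above the base.
FS_sliding = μW / P_a = 0.59×117.4 / 28.32 = 2.446.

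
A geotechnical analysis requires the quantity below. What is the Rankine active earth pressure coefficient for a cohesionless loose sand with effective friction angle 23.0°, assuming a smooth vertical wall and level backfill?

K_a = (1 − sin φ)/(1 + sin φ) = (1 − sin 23.0°)/(1 + sin 23.0°) = 0.4381.

0.438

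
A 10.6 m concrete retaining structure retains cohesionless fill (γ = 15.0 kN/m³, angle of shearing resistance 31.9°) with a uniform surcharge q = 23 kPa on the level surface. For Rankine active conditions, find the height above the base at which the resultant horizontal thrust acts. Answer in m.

K_a = 0.3085.
Triangular part P₁ = ½K_aγH² = 260.0 at H/3 = 3.533 m; rectangular part P₂ = K_a q H = 75.22 at H/2 = 5.300 m.
ȳ = (P₁·3.533 + P₂·5.300)/(P₁+P₂) = 3.930 m.

3.93 m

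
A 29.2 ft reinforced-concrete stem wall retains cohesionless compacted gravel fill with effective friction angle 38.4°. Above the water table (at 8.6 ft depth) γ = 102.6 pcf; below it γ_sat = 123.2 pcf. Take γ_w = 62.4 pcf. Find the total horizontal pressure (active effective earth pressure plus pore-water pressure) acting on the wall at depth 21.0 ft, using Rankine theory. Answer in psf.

K_a = (1 − sin φ)/(1 + sin φ) = 0.2337.
γ' = 123.2 − 62.4 = 60.80 pcf.
Effective vertical stress at 21.0 ft: σ'_v = 102.6×8.6 + 60.80×12.4 = 1636 psf.
σ'_h = K_a σ'_v = 0.2337 × 1636 = 382.4 psf; u = γ_w × 12.4 = 773.8 psf.
Total σ_h = 382.4 + 773.8 = 1156 psf.

1160 psf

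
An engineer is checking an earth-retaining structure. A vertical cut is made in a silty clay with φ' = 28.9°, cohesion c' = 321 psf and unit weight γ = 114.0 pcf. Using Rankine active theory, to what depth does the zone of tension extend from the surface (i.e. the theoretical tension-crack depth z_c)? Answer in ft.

K_a = tan²(45° − 28.9°/2) = 0.3484; √K_a = 0.5902.
The active pressure is zero where K_a γ z = 2c√K_a, so z_c = 2c/(γ√K_a) = 2×321/(114.0×0.5902) = 9.541 ft.

9.54 ft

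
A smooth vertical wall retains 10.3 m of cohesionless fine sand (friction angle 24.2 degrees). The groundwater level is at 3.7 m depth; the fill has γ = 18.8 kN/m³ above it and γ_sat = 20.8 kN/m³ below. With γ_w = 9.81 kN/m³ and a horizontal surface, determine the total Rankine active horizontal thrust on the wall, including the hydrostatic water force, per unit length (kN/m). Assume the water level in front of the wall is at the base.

560 kN/m

K_a = tan²(45° − φ/2) = 0.4185.
γ' = 20.8 − 9.81 = 10.99 kN/m³. Depth below WT = 6.6 m.
σ'_h at WT = K_a γ d_w = 29.11 kPa; at base = 29.11 + K_a γ' × 6.6 = 59.47 kPa.
P₁ (0–3.7 m) = ½×29.11×3.7 = 53.86. P₂ (3.7–10.3 m) = ½(29.11+59.47)×6.6 = 292.3.
P_w = ½ γ_w h₂² = 0.5×9.81×6.6² = 213.7. Total = 53.86+292.3+213.7 = 559.8 kN/m.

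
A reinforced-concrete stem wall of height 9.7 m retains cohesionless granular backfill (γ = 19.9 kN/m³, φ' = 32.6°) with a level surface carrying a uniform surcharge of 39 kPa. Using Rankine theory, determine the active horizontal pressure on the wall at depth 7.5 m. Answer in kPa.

K_a = (1 − sin φ)/(1 + sin φ) = 0.2997.
σ_v = γz + q = 19.9 × 7.5 + 39 = 188.2 kPa.
σ_h = K_a σ_v = 0.2997 × 188.2 = 56.43 kPa.

56.4 kPa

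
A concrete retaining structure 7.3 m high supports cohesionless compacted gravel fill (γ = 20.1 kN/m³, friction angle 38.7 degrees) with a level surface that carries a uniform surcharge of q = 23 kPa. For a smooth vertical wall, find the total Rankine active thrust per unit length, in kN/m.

K_a = tan²(45° − φ/2) = 0.2306.
Soil triangle: ½ K_a γ H² = 0.5×0.2306×20.1×7.3² = 123.5 kN/m.
Surcharge rectangle: K_a q H = 0.2306×23×7.3 = 38.72 kN/m.
Total = 123.5 + 38.72 = 162.2 kN/m.

162 kN/m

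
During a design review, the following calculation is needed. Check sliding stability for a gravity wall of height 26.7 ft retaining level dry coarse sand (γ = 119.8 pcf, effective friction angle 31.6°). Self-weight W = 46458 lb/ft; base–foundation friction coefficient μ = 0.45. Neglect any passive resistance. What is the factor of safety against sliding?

1.57

K_a = tan²(45° − 31.6°/2) = 0.3123.
P_a = ½K_aγH² = 0.5×0.3123×119.8×26.7² = 13340 lb/ft, acting at H/3 = 8.900 ft above the base.
FS_sliding = μW / P_a = 0.45×46458 / 13340 = 1.567.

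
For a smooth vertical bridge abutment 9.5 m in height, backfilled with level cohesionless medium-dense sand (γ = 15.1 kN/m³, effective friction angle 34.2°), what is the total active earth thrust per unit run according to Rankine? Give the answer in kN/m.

191 kN/m

K_a = tan²(45° − φ/2) = 0.2803.
P_a = ½ K_a γ H² = 0.5 × 0.2803 × 15.1 × 9.5² = 191.0 kN/m.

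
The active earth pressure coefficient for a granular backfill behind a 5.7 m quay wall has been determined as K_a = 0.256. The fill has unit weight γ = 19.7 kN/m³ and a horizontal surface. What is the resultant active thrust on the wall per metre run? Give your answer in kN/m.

81.9 kN/m

P = ½ K_a γ H² = 0.5 × 0.256 × 19.7 × 5.7² = 81.93 kN/m.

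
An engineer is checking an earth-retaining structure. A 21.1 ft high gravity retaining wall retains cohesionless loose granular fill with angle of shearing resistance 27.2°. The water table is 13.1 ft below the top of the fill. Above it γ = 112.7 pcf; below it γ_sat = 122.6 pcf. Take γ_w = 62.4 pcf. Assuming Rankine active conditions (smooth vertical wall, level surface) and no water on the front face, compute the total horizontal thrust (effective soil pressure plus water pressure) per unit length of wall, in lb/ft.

K_a = tan²(45° − φ/2) = 0.3726.
γ' = 122.6 − 62.4 = 60.20 pcf. Depth below WT = 8.0 ft.
σ'_h at WT = K_a γ d_w = 550.1 psf; at base = 550.1 + K_a γ' × 8.0 = 729.5 psf.
P₁ (0–13.1 ft) = ½×550.1×13.1 = 3603. P₂ (13.1–21.1 ft) = ½(550.1+729.5)×8.0 = 5118.
P_w = ½ γ_w h₂² = 0.5×62.4×8.0² = 1997. Total = 3603+5118+1997 = 10720 lb/ft.

10700 lb/ft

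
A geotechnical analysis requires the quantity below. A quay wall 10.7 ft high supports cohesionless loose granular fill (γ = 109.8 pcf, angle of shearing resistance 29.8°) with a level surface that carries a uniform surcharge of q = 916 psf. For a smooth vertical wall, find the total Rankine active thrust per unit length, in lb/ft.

5410 lb/ft

K_a = tan²(45° − φ/2) = 0.3360.
Soil triangle: ½ K_a γ H² = 0.5×0.3360×109.8×10.7² = 2112 lb/ft.
Surcharge rectangle: K_a q H = 0.3360×916×10.7 = 3293 lb/ft.
Total = 2112 + 3293 = 5406 lb/ft.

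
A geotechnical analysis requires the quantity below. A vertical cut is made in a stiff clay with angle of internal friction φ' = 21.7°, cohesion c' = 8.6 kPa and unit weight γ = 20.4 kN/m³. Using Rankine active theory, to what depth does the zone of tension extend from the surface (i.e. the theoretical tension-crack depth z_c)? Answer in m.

K_a = tan²(45° − 21.7°/2) = 0.4601; √K_a = 0.6783.
The active pressure is zero where K_a γ z = 2c√K_a, so z_c = 2c/(γ√K_a) = 2×8.6/(20.4×0.6783) = 1.243 m.

1.24 m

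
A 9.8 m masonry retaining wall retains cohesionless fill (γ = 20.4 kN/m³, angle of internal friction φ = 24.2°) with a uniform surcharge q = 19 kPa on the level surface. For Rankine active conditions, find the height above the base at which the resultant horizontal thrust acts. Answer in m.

K_a = 0.4185.
Triangular part P₁ = ½K_aγH² = 410.0 at H/3 = 3.267 m; rectangular part P₂ = K_a q H = 77.93 at H/2 = 4.900 m.
ȳ = (P₁·3.267 + P₂·4.900)/(P₁+P₂) = 3.528 m.

3.53 m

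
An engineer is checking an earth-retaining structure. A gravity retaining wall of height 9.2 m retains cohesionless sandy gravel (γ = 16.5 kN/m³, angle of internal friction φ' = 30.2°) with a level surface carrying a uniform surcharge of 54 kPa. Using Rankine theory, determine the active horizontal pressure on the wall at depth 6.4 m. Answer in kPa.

K_a = (1 − sin φ)/(1 + sin φ) = 0.3307.
σ_v = γz + q = 16.5 × 6.4 + 54 = 159.6 kPa.
σ_h = K_a σ_v = 0.3307 × 159.6 = 52.77 kPa.

52.8 kPa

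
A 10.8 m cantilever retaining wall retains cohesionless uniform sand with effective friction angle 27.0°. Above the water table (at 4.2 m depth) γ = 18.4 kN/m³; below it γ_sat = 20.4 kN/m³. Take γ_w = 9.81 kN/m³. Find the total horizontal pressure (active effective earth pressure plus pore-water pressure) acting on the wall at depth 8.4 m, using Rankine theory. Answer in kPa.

86.9 kPa

K_a = (1 − sin φ)/(1 + sin φ) = 0.3755.
γ' = 20.4 − 9.81 = 10.59 kN/m³.
Effective vertical stress at 8.4 m: σ'_v = 18.4×4.2 + 10.59×4.20 = 121.8 kPa.
σ'_h = K_a σ'_v = 0.3755 × 121.8 = 45.72 kPa; u = γ_w × 4.20 = 41.20 kPa.
Total σ_h = 45.72 + 41.20 = 86.93 kPa.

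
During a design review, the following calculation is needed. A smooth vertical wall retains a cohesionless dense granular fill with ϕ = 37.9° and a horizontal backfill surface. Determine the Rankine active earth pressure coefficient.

0.239

K_a = (1 − sin φ)/(1 + sin φ) = (1 − sin 37.9°)/(1 + sin 37.9°) = 0.2389.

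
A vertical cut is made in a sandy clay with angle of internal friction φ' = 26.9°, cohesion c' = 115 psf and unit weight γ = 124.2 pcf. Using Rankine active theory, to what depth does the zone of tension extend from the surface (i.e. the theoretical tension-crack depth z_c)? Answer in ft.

3.02 ft

K_a = tan²(45° − 26.9°/2) = 0.3770; √K_a = 0.6140.
The active pressure is zero where K_a γ z = 2c√K_a, so z_c = 2c/(γ√K_a) = 2×115/(124.2×0.6140) = 3.016 ft.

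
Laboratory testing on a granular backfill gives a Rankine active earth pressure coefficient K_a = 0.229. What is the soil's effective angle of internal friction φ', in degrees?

K_a = tan²(45° − φ/2) ⇒ 45° − φ/2 = arctan(√0.229) = 25.57°.
φ = 2(45° − 25.57°) = 38.85°.

38.9°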